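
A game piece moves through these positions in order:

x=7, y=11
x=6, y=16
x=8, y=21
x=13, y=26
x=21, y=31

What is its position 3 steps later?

x=63, y=46

Successive displacements: (-1,+5), (+2,+5), (+5,+5), (+8,+5) — each changes by (+3,+0).
step 5: x=21, y=31 + (+11,+5) → x=32, y=36
step 6: x=32, y=36 + (+14,+5) → x=46, y=41
step 7: x=46, y=41 + (+17,+5) → x=63, y=46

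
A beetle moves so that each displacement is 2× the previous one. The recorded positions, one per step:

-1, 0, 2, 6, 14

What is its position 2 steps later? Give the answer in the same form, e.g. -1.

62

Step-to-step displacements: +1, +2, +4, +8; each is 2× the previous.
step 5: 14 + 16 → 30
step 6: 30 + 32 → 62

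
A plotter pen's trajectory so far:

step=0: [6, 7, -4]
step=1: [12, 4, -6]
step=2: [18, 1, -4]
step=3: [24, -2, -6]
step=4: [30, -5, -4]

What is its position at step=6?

[42, -11, -4]

First: linear, +6 per step → 42 at step 6.
Second: linear, -3 per step → -11 at step 6.
Third: cycles through -4, -6 every 2 steps. Step 6 lands at position 0 of the cycle → -4.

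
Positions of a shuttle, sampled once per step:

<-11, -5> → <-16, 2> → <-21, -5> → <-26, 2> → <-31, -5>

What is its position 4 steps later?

<-51, -5>

First: linear, -5 per step → -51 at step 8.
Second: cycles through -5, 2 every 2 steps. Step 8 lands at position 0 of the cycle → -5.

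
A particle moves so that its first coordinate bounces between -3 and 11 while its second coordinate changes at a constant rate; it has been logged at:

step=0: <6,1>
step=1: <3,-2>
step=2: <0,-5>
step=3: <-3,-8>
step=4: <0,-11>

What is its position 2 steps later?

<6,-17>

The first coordinate reflects between -3 and 11, moving 3 per step.
  step 5: 0 → 3
  step 6: 3 → 6
The second coordinate changes by -3 each step: at step 6 it is -17.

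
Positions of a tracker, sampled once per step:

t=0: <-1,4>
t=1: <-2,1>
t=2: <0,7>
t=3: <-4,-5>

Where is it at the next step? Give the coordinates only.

The jumps are <-1,-3>, <+2,+6>, <-4,-12> — a geometric progression with ratio -2.
step 4: <-4,-5> + <+8,+24> → <4,19>

<4,19>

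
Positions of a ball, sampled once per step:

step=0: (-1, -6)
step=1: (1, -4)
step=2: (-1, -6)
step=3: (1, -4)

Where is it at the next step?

Step-to-step displacements: (+2, +2), (-2, -2), (+2, +2); each is -1× the previous.
step 4: (1, -4) + (-2, -2) → (-1, -6)

(-1, -6)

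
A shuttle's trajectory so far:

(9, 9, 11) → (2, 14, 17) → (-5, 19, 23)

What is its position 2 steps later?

(-19, 29, 35)

Each step adds (-7, +5, +6) to the position.
step 3: (-5, 19, 23) + (-7, +5, +6) → (-12, 24, 29)
step 4: (-12, 24, 29) + (-7, +5, +6) → (-19, 29, 35)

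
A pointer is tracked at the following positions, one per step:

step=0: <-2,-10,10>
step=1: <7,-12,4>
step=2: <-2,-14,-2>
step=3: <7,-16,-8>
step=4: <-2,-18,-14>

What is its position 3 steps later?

<7,-24,-32>

First: cycles through -2, 7 every 2 steps. Step 7 lands at position 1 of the cycle → 7.
Second: linear, -2 per step → -24 at step 7.
Third: linear, -6 per step → -32 at step 7.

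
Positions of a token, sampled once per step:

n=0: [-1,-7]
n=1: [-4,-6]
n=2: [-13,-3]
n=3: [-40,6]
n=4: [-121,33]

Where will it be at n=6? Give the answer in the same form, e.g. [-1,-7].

The jumps are [-3,+1], [-9,+3], [-27,+9], [-81,+27] — a geometric progression with ratio 3.
step 5: [-121,33] + [-243,+81] → [-364,114]
step 6: [-364,114] + [-729,+243] → [-1093,357]

[-1093,357]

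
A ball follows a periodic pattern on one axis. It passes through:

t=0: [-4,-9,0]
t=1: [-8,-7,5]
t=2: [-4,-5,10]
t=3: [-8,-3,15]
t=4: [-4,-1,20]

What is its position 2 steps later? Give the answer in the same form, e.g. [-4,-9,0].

The first coordinate repeats the cycle [-4, -8] with period 2; step 6 mod 2 = 0, giving -4.
The second coordinate changes by +2 each step, so at step 6 it is -9 + 6·(2) = 3.
The third coordinate changes by +5 each step, so at step 6 it is 0 + 6·(5) = 30.

[-4,3,30]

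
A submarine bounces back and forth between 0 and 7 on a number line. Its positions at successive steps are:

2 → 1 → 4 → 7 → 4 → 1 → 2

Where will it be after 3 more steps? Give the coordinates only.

The value reflects between 0 and 7, moving 3 per step.
  step 7: 2 → 5
  step 8: 5 → 6
  step 9: 6 → 3

3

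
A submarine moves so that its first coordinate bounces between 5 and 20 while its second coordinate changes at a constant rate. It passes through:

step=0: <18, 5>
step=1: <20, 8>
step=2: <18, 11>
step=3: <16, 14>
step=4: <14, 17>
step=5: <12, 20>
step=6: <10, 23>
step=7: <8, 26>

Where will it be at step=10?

The first coordinate travels 2 per step and bounces off the walls at 5 and 20.
  step 8: 8 → 6
  step 9: 6 → 6
  step 10: 6 → 8
The second coordinate changes by +3 each step: at step 10 it is 35.

<8, 35>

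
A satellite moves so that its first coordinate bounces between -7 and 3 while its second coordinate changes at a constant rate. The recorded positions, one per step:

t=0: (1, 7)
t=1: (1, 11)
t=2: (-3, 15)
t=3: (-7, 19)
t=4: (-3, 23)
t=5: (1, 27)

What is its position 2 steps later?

The first coordinate travels 4 per step and bounces off the walls at -7 and 3.
  step 6: 1 → 1
  step 7: 1 → -3
The second coordinate changes by +4 each step: at step 7 it is 35.

(-3, 35)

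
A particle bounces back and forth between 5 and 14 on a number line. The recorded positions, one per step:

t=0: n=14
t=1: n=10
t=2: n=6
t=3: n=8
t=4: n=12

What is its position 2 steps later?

n=8

The value travels 4 per step and bounces off the walls at 5 and 14.
  step 5: 12 → 12
  step 6: 12 → 8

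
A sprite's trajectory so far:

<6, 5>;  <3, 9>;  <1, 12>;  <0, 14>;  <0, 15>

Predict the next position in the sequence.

<1, 15>

Successive displacements: <-3, +4>, <-2, +3>, <-1, +2>, <+0, +1> — each changes by <+1, -1>.
step 5: <0, 15> + <+1, +0> → <1, 15>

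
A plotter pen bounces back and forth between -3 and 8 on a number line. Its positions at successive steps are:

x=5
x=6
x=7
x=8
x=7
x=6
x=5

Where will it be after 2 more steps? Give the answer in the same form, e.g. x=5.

The value travels 1 per step and bounces off the walls at -3 and 8.
  step 7: 5 → 4
  step 8: 4 → 3

x=3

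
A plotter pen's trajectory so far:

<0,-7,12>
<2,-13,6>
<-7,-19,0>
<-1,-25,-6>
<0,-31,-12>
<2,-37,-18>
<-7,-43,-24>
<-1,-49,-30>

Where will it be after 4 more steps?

The first coordinate repeats the cycle [0, 2, -7, -1] with period 4; step 11 mod 4 = 3, giving -1.
The second coordinate changes by -6 each step, so at step 11 it is -7 + 11·(-6) = -73.
The third coordinate changes by -6 each step, so at step 11 it is 12 + 11·(-6) = -54.

<-1,-73,-54>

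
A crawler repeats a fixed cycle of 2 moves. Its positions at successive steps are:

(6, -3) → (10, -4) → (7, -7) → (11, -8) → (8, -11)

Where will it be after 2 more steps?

Differencing gives (+4, -1), (-3, -3), (+4, -1), (-3, -3). This is the pattern (+4, -1), (-3, -3) repeated.
step 5: apply (+4, -1) → (12, -12)
step 6: apply (-3, -3) → (9, -15)

(9, -15)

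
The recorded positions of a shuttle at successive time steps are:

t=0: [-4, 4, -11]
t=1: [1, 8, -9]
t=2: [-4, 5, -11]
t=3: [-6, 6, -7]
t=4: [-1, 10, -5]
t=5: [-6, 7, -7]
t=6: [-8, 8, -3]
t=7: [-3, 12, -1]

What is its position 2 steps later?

[-10, 10, 1]

Step-to-step displacements: [+5, +4, +2], [-5, -3, -2], [-2, +1, +4], [+5, +4, +2], [-5, -3, -2], [-2, +1, +4], [+5, +4, +2] — a repeating cycle of length 3.
step 8: apply [-5, -3, -2] → [-8, 9, -3]
step 9: apply [-2, +1, +4] → [-10, 10, 1]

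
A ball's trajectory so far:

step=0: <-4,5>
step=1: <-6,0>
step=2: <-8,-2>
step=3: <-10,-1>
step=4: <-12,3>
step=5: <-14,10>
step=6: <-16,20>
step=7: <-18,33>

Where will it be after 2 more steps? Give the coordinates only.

<-22,68>

First differences are <-2,-5>, <-2,-2>, <-2,+1>, <-2,+4>, <-2,+7>, <-2,+10>, <-2,+13>; their common second difference is <+0,+3> (constant acceleration).
step 8: <-18,33> + <-2,+16> → <-20,49>
step 9: <-20,49> + <-2,+19> → <-22,68>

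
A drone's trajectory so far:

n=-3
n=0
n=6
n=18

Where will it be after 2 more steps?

n=90

The jumps are +3, +6, +12 — a geometric progression with ratio 2.
step 4: 18 + 24 → n=42
step 5: 42 + 48 → n=90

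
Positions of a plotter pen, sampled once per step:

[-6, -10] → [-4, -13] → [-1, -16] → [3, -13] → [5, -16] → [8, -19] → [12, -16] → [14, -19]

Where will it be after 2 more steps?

Differencing gives [+2, -3], [+3, -3], [+4, +3], [+2, -3], [+3, -3], [+4, +3], [+2, -3]. This is the pattern [+2, -3], [+3, -3], [+4, +3] repeated.
step 8: apply [+3, -3] → [17, -22]
step 9: apply [+4, +3] → [21, -19]

[21, -19]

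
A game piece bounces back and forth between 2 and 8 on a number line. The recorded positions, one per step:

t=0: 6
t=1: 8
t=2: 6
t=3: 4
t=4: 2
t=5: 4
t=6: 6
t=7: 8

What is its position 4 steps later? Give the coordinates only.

The value travels 2 per step and bounces off the walls at 2 and 8.
  step 8: 8 → 6
  step 9: 6 → 4
  step 10: 4 → 2
  step 11: 2 → 4

4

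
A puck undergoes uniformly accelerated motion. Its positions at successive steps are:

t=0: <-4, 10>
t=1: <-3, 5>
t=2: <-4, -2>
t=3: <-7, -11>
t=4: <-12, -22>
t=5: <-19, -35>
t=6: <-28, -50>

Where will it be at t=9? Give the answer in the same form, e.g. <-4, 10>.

Taking differences between consecutive positions: <+1, -5>, <-1, -7>, <-3, -9>, <-5, -11>, <-7, -13>, <-9, -15>. These grow by <-2, -2> each step.
step 7: <-28, -50> + <-11, -17> → <-39, -67>
step 8: <-39, -67> + <-13, -19> → <-52, -86>
step 9: <-52, -86> + <-15, -21> → <-67, -107>

<-67, -107>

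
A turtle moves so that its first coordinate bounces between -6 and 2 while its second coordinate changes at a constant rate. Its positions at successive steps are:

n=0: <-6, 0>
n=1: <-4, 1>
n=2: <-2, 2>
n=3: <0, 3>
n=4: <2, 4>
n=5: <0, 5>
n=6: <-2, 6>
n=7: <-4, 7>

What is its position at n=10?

The first coordinate reflects between -6 and 2, moving 2 per step.
  step 8: -4 → -6
  step 9: -6 → -4
  step 10: -4 → -2
The second coordinate changes by +1 each step: at step 10 it is 10.

<-2, 10>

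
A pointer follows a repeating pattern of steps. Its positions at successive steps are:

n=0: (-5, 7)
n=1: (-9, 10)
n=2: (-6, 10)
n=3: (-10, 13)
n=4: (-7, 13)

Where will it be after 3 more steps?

Step-to-step displacements: (-4, +3), (+3, +0), (-4, +3), (+3, +0) — a repeating cycle of length 2.
step 5: apply (-4, +3) → (-11, 16)
step 6: apply (+3, +0) → (-8, 16)
step 7: apply (-4, +3) → (-12, 19)

(-12, 19)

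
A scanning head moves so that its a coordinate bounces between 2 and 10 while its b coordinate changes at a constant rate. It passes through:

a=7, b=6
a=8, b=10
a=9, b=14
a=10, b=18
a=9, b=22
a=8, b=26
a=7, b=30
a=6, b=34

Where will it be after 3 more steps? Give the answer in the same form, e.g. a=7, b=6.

a=3, b=46

The a coordinate reflects between 2 and 10, moving 1 per step.
  step 8: 6 → 5
  step 9: 5 → 4
  step 10: 4 → 3
The b coordinate changes by +4 each step: at step 10 it is 46.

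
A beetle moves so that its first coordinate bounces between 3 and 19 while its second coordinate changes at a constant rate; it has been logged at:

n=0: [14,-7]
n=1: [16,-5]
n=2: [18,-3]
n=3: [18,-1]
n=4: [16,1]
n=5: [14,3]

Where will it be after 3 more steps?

The first coordinate reflects between 3 and 19, moving 2 per step.
  step 6: 14 → 12
  step 7: 12 → 10
  step 8: 10 → 8
The second coordinate changes by +2 each step: at step 8 it is 9.

[8,9]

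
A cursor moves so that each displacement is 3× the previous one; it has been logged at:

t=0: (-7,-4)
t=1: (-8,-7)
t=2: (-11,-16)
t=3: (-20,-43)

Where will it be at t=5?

(-128,-367)

Step-to-step displacements: (-1,-3), (-3,-9), (-9,-27); each is 3× the previous.
step 4: (-20,-43) + (-27,-81) → (-47,-124)
step 5: (-47,-124) + (-81,-243) → (-128,-367)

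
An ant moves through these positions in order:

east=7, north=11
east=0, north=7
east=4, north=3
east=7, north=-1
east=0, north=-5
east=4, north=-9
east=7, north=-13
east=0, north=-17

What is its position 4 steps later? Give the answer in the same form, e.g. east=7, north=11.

east=4, north=-33

East: cycles through 7, 0, 4 every 3 steps. Step 11 lands at position 2 of the cycle → 4.
North: linear, -4 per step → -33 at step 11.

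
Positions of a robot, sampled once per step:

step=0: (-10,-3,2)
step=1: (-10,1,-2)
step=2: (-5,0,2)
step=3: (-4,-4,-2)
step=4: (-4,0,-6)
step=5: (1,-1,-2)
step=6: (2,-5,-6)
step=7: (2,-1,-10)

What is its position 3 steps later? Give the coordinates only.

(8,-2,-14)

The moves between consecutive positions are (+0,+4,-4), (+5,-1,+4), (+1,-4,-4), (+0,+4,-4), (+5,-1,+4), (+1,-4,-4), (+0,+4,-4); they repeat the 3-cycle [(+0,+4,-4), (+5,-1,+4), (+1,-4,-4)].
step 8: apply (+5,-1,+4) → (7,-2,-6)
step 9: apply (+1,-4,-4) → (8,-6,-10)
step 10: apply (+0,+4,-4) → (8,-2,-14)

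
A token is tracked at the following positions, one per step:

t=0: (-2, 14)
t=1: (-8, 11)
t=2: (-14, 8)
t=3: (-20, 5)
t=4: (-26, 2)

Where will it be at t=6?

(-38, -4)

Constant displacement of (-6, -3) per step.
step 5: (-26, 2) + (-6, -3) → (-32, -1)
step 6: (-32, -1) + (-6, -3) → (-38, -4)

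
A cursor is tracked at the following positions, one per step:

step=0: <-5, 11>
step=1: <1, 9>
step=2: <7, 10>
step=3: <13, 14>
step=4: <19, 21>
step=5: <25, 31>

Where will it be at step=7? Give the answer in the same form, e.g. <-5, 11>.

<37, 60>

Successive displacements: <+6, -2>, <+6, +1>, <+6, +4>, <+6, +7>, <+6, +10> — each changes by <+0, +3>.
step 6: <25, 31> + <+6, +13> → <31, 44>
step 7: <31, 44> + <+6, +16> → <37, 60>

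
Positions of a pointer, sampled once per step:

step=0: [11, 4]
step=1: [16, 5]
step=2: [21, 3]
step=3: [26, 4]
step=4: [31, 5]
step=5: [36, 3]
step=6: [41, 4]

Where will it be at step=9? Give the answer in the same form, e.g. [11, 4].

First: linear, +5 per step → 56 at step 9.
Second: cycles through 4, 5, 3 every 3 steps. Step 9 lands at position 0 of the cycle → 4.

[56, 4]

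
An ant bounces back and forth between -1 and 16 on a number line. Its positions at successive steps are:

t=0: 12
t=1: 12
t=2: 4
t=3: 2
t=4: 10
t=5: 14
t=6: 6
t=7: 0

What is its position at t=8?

The value reflects between -1 and 16, moving 8 per step.
  step 8: 0 → 8

8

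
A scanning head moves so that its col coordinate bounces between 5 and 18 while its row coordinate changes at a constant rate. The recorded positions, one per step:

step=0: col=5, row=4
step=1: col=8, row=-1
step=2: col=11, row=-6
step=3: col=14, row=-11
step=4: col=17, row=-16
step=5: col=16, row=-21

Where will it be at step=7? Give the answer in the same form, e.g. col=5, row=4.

col=10, row=-31

The col coordinate reflects between 5 and 18, moving 3 per step.
  step 6: 16 → 13
  step 7: 13 → 10
The row coordinate changes by -5 each step: at step 7 it is -31.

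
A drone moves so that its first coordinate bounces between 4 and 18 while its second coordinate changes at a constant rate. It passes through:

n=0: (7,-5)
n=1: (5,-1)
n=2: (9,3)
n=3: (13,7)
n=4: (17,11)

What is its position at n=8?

(5,27)

The first coordinate reflects between 4 and 18, moving 4 per step.
  step 5: 17 → 15
  step 6: 15 → 11
  step 7: 11 → 7
  step 8: 7 → 5
The second coordinate changes by +4 each step: at step 8 it is 27.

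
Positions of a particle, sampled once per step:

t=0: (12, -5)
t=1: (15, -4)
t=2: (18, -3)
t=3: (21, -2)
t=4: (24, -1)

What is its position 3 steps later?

Each step adds (+3, +1) to the position.
step 5: (24, -1) + (+3, +1) → (27, 0)
step 6: (27, 0) + (+3, +1) → (30, 1)
step 7: (30, 1) + (+3, +1) → (33, 2)

(33, 2)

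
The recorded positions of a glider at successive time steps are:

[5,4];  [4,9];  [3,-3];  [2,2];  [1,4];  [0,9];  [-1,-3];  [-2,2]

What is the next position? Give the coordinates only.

[-3,4]

The first coordinate changes by -1 each step, so at step 8 it is 5 + 8·(-1) = -3.
The second coordinate repeats the cycle [4, 9, -3, 2] with period 4; step 8 mod 4 = 0, giving 4.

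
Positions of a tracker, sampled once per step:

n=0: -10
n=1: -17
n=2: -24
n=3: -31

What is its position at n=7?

-59

The position changes by -7 every step.
step 4: -31 − 7 → -38
step 5: -38 − 7 → -45
step 6: -45 − 7 → -52
step 7: -52 − 7 → -59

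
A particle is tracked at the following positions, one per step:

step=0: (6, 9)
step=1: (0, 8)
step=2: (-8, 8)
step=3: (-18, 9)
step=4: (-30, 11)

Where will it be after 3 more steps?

Taking differences between consecutive positions: (-6, -1), (-8, +0), (-10, +1), (-12, +2). These grow by (-2, +1) each step.
step 5: (-30, 11) + (-14, +3) → (-44, 14)
step 6: (-44, 14) + (-16, +4) → (-60, 18)
step 7: (-60, 18) + (-18, +5) → (-78, 23)

(-78, 23)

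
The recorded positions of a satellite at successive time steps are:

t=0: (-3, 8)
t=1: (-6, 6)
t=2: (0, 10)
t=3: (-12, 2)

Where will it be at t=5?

(-36, -14)

Consecutive displacements (-3, -2), (+6, +4), (-12, -8) scale by a factor of -2 each step.
step 4: (-12, 2) + (+24, +16) → (12, 18)
step 5: (12, 18) + (-48, -32) → (-36, -14)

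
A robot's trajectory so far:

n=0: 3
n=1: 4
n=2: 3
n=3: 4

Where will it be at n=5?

4

The jumps are +1, -1, +1 — a geometric progression with ratio -1.
step 4: 4 − 1 → 3
step 5: 3 + 1 → 4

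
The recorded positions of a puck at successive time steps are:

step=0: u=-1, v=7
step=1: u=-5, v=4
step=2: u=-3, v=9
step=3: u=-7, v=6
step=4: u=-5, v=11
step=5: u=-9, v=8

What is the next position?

Differencing gives (-4,-3), (+2,+5), (-4,-3), (+2,+5), (-4,-3). This is the pattern (-4,-3), (+2,+5) repeated.
step 6: apply (+2,+5) → u=-7, v=13

u=-7, v=13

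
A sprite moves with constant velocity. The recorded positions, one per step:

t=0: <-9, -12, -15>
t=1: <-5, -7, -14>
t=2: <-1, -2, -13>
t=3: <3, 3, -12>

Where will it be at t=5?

Each step adds <+4, +5, +1> to the position.
step 4: <3, 3, -12> + <+4, +5, +1> → <7, 8, -11>
step 5: <7, 8, -11> + <+4, +5, +1> → <11, 13, -10>

<11, 13, -10>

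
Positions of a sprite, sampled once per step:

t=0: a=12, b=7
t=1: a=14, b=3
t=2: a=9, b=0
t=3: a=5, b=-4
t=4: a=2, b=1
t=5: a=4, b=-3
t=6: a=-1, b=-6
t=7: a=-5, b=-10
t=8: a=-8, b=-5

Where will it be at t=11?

a=-15, b=-16

Differencing gives (+2,-4), (-5,-3), (-4,-4), (-3,+5), (+2,-4), (-5,-3), (-4,-4), (-3,+5). This is the pattern (+2,-4), (-5,-3), (-4,-4), (-3,+5) repeated.
step 9: apply (+2,-4) → a=-6, b=-9
step 10: apply (-5,-3) → a=-11, b=-12
step 11: apply (-4,-4) → a=-15, b=-16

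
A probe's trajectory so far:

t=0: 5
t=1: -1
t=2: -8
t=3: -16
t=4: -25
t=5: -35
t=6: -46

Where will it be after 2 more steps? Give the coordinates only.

-71

Successive displacements: -6, -7, -8, -9, -10, -11 — each changes by -1.
step 7: -46 − 12 → -58
step 8: -58 − 13 → -71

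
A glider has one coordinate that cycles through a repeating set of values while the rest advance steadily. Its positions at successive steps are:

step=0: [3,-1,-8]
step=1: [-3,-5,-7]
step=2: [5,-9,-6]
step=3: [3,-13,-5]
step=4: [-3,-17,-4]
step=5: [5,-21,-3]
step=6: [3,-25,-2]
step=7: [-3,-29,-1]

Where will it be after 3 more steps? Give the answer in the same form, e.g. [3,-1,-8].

The first coordinate repeats the cycle [3, -3, 5] with period 3; step 10 mod 3 = 1, giving -3.
The second coordinate changes by -4 each step, so at step 10 it is -1 + 10·(-4) = -41.
The third coordinate changes by +1 each step, so at step 10 it is -8 + 10·(1) = 2.

[-3,-41,2]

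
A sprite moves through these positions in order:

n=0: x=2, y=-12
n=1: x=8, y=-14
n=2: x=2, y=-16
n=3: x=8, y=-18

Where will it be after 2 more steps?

X: cycles through 2, 8 every 2 steps. Step 5 lands at position 1 of the cycle → 8.
Y: linear, -2 per step → -22 at step 5.

x=8, y=-22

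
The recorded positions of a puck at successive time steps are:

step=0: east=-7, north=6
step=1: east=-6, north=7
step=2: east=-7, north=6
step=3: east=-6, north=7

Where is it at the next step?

The jumps are (+1, +1), (-1, -1), (+1, +1) — a geometric progression with ratio -1.
step 4: east=-6, north=7 + (-1, -1) → east=-7, north=6

east=-7, north=6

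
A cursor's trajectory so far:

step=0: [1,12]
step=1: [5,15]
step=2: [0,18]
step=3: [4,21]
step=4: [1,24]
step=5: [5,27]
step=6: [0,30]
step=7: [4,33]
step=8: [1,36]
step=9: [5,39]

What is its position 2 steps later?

The first coordinate repeats the cycle [1, 5, 0, 4] with period 4; step 11 mod 4 = 3, giving 4.
The second coordinate changes by +3 each step, so at step 11 it is 12 + 11·(3) = 45.

[4,45]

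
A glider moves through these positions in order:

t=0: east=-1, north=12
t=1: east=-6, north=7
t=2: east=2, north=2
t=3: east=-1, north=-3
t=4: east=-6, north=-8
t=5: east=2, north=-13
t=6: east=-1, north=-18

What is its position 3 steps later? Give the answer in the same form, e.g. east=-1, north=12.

East: cycles through -1, -6, 2 every 3 steps. Step 9 lands at position 0 of the cycle → -1.
North: linear, -5 per step → -33 at step 9.

east=-1, north=-33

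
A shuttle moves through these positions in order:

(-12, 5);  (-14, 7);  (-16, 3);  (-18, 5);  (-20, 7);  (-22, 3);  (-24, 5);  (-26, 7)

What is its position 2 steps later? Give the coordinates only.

The first coordinate changes by -2 each step, so at step 9 it is -12 + 9·(-2) = -30.
The second coordinate repeats the cycle [5, 7, 3] with period 3; step 9 mod 3 = 0, giving 5.

(-30, 5)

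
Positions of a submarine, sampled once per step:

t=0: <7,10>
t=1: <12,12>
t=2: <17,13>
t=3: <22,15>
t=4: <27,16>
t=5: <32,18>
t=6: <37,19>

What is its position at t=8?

The moves between consecutive positions are <+5,+2>, <+5,+1>, <+5,+2>, <+5,+1>, <+5,+2>, <+5,+1>; they repeat the 2-cycle [<+5,+2>, <+5,+1>].
step 7: apply <+5,+2> → <42,21>
step 8: apply <+5,+1> → <47,22>

<47,22>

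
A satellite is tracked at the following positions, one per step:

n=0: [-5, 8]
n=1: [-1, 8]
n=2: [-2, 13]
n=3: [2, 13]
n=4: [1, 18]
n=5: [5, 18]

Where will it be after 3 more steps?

The moves between consecutive positions are [+4, +0], [-1, +5], [+4, +0], [-1, +5], [+4, +0]; they repeat the 2-cycle [[+4, +0], [-1, +5]].
step 6: apply [-1, +5] → [4, 23]
step 7: apply [+4, +0] → [8, 23]
step 8: apply [-1, +5] → [7, 28]

[7, 28]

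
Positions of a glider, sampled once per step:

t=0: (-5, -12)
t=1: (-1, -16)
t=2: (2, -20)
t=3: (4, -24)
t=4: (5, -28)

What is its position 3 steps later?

Successive displacements: (+4, -4), (+3, -4), (+2, -4), (+1, -4) — each changes by (-1, +0).
step 5: (5, -28) + (+0, -4) → (5, -32)
step 6: (5, -32) + (-1, -4) → (4, -36)
step 7: (4, -36) + (-2, -4) → (2, -40)

(2, -40)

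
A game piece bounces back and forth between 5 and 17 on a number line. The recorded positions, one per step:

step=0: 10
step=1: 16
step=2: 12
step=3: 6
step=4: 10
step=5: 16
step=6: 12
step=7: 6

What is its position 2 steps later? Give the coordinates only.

16

The value travels 6 per step and bounces off the walls at 5 and 17.
  step 8: 6 → 10
  step 9: 10 → 16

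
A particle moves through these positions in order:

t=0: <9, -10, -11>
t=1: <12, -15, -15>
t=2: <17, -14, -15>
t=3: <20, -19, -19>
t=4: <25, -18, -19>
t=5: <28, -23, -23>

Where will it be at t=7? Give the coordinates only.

The moves between consecutive positions are <+3, -5, -4>, <+5, +1, +0>, <+3, -5, -4>, <+5, +1, +0>, <+3, -5, -4>; they repeat the 2-cycle [<+3, -5, -4>, <+5, +1, +0>].
step 6: apply <+5, +1, +0> → <33, -22, -23>
step 7: apply <+3, -5, -4> → <36, -27, -27>

<36, -27, -27>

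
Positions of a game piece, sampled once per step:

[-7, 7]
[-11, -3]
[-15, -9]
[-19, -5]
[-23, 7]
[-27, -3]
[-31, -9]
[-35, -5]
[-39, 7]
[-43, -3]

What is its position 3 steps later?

[-55, 7]

First: linear, -4 per step → -55 at step 12.
Second: cycles through 7, -3, -9, -5 every 4 steps. Step 12 lands at position 0 of the cycle → 7.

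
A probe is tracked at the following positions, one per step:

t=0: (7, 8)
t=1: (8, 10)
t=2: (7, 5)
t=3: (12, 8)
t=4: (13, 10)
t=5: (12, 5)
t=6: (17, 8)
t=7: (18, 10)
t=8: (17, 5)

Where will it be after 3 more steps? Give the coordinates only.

(22, 5)

Differencing gives (+1, +2), (-1, -5), (+5, +3), (+1, +2), (-1, -5), (+5, +3), (+1, +2), (-1, -5). This is the pattern (+1, +2), (-1, -5), (+5, +3) repeated.
step 9: apply (+5, +3) → (22, 8)
step 10: apply (+1, +2) → (23, 10)
step 11: apply (-1, -5) → (22, 5)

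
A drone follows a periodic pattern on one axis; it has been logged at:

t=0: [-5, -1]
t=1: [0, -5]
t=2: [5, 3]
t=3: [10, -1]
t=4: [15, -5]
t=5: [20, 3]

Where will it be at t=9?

The first coordinate changes by +5 each step, so at step 9 it is -5 + 9·(5) = 40.
The second coordinate repeats the cycle [-1, -5, 3] with period 3; step 9 mod 3 = 0, giving -1.

[40, -1]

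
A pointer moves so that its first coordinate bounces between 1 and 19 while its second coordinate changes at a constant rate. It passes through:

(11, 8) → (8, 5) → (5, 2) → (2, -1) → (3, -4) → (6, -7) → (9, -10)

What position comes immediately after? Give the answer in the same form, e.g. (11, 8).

The first coordinate reflects between 1 and 19, moving 3 per step.
  step 7: 9 → 12
The second coordinate changes by -3 each step: at step 7 it is -13.

(12, -13)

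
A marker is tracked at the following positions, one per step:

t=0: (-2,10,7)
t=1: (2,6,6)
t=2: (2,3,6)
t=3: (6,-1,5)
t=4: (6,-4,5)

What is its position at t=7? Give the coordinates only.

Step-to-step displacements: (+4,-4,-1), (+0,-3,+0), (+4,-4,-1), (+0,-3,+0) — a repeating cycle of length 2.
step 5: apply (+4,-4,-1) → (10,-8,4)
step 6: apply (+0,-3,+0) → (10,-11,4)
step 7: apply (+4,-4,-1) → (14,-15,3)

(14,-15,3)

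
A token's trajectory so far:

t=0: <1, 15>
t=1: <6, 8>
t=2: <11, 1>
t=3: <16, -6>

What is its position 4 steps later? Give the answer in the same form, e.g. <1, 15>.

<36, -34>

The position changes by <+5, -7> every step.
step 4: <16, -6> + <+5, -7> → <21, -13>
step 5: <21, -13> + <+5, -7> → <26, -20>
step 6: <26, -20> + <+5, -7> → <31, -27>
step 7: <31, -27> + <+5, -7> → <36, -34>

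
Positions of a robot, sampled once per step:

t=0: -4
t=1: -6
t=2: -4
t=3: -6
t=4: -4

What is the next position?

The jumps are -2, +2, -2, +2 — a geometric progression with ratio -1.
step 5: -4 − 2 → -6

-6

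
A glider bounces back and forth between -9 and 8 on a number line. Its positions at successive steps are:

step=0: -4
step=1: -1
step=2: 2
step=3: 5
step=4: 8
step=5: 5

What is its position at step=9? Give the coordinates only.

The value reflects between -9 and 8, moving 3 per step.
  step 6: 5 → 2
  step 7: 2 → -1
  step 8: -1 → -4
  step 9: -4 → -7

-7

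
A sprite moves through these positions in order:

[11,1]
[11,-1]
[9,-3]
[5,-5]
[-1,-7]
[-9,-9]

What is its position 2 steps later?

Taking differences between consecutive positions: [+0,-2], [-2,-2], [-4,-2], [-6,-2], [-8,-2]. These grow by [-2,+0] each step.
step 6: [-9,-9] + [-10,-2] → [-19,-11]
step 7: [-19,-11] + [-12,-2] → [-31,-13]

[-31,-13]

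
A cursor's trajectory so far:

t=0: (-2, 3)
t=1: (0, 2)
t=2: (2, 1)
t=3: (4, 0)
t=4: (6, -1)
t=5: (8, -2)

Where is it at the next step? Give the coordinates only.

(10, -3)

Constant displacement of (+2, -1) per step.
step 6: (8, -2) + (+2, -1) → (10, -3)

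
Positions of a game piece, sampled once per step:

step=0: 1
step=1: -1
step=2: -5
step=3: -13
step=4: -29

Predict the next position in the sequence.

-61

Step-to-step displacements: -2, -4, -8, -16; each is 2× the previous.
step 5: -29 − 32 → -61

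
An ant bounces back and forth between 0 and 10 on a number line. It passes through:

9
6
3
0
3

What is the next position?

The value travels 3 per step and bounces off the walls at 0 and 10.
  step 5: 3 → 6

6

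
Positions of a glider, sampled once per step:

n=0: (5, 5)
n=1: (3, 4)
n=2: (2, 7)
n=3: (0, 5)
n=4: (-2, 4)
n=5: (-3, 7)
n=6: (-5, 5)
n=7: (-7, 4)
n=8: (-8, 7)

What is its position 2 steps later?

Step-to-step displacements: (-2, -1), (-1, +3), (-2, -2), (-2, -1), (-1, +3), (-2, -2), (-2, -1), (-1, +3) — a repeating cycle of length 3.
step 9: apply (-2, -2) → (-10, 5)
step 10: apply (-2, -1) → (-12, 4)

(-12, 4)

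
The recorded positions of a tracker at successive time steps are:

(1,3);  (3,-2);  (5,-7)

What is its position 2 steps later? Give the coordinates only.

Each step adds (+2,-5) to the position.
step 3: (5,-7) + (+2,-5) → (7,-12)
step 4: (7,-12) + (+2,-5) → (9,-17)

(9,-17)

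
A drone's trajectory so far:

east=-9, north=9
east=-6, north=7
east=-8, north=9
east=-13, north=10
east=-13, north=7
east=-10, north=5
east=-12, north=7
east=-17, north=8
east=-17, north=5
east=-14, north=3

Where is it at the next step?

The moves between consecutive positions are (+3, -2), (-2, +2), (-5, +1), (+0, -3), (+3, -2), (-2, +2), (-5, +1), (+0, -3), (+3, -2); they repeat the 4-cycle [(+3, -2), (-2, +2), (-5, +1), (+0, -3)].
step 10: apply (-2, +2) → east=-16, north=5

east=-16, north=5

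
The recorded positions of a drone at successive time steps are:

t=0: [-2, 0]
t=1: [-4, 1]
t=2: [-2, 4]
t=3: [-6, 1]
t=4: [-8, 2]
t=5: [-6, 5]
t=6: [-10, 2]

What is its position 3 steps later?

Differencing gives [-2, +1], [+2, +3], [-4, -3], [-2, +1], [+2, +3], [-4, -3]. This is the pattern [-2, +1], [+2, +3], [-4, -3] repeated.
step 7: apply [-2, +1] → [-12, 3]
step 8: apply [+2, +3] → [-10, 6]
step 9: apply [-4, -3] → [-14, 3]

[-14, 3]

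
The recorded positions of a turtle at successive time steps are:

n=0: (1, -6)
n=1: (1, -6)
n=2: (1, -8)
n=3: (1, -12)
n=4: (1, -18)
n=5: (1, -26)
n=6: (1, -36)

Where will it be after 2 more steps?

First differences are (+0, +0), (+0, -2), (+0, -4), (+0, -6), (+0, -8), (+0, -10); their common second difference is (+0, -2) (constant acceleration).
step 7: (1, -36) + (+0, -12) → (1, -48)
step 8: (1, -48) + (+0, -14) → (1, -62)

(1, -62)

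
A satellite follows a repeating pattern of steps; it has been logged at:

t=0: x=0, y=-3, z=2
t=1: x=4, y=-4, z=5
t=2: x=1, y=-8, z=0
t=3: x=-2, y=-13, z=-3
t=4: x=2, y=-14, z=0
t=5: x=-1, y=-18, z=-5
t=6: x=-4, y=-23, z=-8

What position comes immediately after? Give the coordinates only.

x=0, y=-24, z=-5

The moves between consecutive positions are (+4, -1, +3), (-3, -4, -5), (-3, -5, -3), (+4, -1, +3), (-3, -4, -5), (-3, -5, -3); they repeat the 3-cycle [(+4, -1, +3), (-3, -4, -5), (-3, -5, -3)].
step 7: apply (+4, -1, +3) → x=0, y=-24, z=-5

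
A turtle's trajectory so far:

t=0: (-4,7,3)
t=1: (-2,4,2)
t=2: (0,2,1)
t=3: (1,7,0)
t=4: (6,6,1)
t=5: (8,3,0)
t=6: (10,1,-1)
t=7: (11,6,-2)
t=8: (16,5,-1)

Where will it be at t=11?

Differencing gives (+2,-3,-1), (+2,-2,-1), (+1,+5,-1), (+5,-1,+1), (+2,-3,-1), (+2,-2,-1), (+1,+5,-1), (+5,-1,+1). This is the pattern (+2,-3,-1), (+2,-2,-1), (+1,+5,-1), (+5,-1,+1) repeated.
step 9: apply (+2,-3,-1) → (18,2,-2)
step 10: apply (+2,-2,-1) → (20,0,-3)
step 11: apply (+1,+5,-1) → (21,5,-4)

(21,5,-4)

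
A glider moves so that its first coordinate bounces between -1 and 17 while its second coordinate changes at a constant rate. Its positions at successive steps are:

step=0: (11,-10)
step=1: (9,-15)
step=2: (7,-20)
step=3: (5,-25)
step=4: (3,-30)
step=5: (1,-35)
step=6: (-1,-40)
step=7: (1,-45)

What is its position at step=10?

The first coordinate travels 2 per step and bounces off the walls at -1 and 17.
  step 8: 1 → 3
  step 9: 3 → 5
  step 10: 5 → 7
The second coordinate changes by -5 each step: at step 10 it is -60.

(7,-60)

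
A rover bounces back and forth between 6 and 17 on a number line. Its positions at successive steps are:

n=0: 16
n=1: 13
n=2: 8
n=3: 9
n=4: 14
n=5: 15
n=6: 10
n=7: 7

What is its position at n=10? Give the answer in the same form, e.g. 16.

The value travels 5 per step and bounces off the walls at 6 and 17.
  step 8: 7 → 12
  step 9: 12 → 17
  step 10: 17 → 12

12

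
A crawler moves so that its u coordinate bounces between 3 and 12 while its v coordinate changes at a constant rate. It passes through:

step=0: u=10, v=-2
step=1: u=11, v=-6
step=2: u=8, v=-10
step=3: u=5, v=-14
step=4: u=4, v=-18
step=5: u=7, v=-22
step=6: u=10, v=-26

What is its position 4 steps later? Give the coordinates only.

The u coordinate reflects between 3 and 12, moving 3 per step.
  step 7: 10 → 11
  step 8: 11 → 8
  step 9: 8 → 5
  step 10: 5 → 4
The v coordinate changes by -4 each step: at step 10 it is -42.

u=4, v=-42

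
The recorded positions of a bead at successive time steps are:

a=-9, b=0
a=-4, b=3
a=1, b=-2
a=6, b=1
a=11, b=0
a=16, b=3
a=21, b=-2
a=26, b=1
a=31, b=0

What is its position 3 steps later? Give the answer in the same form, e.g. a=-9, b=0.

A: linear, +5 per step → 46 at step 11.
B: cycles through 0, 3, -2, 1 every 4 steps. Step 11 lands at position 3 of the cycle → 1.

a=46, b=1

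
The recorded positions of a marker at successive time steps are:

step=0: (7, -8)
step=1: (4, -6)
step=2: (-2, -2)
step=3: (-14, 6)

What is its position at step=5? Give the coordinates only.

(-86, 54)

Consecutive displacements (-3, +2), (-6, +4), (-12, +8) scale by a factor of 2 each step.
step 4: (-14, 6) + (-24, +16) → (-38, 22)
step 5: (-38, 22) + (-48, +32) → (-86, 54)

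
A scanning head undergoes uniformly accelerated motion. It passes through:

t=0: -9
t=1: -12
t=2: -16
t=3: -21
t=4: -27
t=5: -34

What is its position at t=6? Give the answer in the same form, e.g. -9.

-42

Successive displacements: -3, -4, -5, -6, -7 — each changes by -1.
step 6: -34 − 8 → -42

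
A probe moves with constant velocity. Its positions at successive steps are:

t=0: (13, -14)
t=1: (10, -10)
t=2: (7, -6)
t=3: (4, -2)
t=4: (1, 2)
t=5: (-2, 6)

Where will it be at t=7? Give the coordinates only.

Each step adds (-3, +4) to the position.
step 6: (-2, 6) + (-3, +4) → (-5, 10)
step 7: (-5, 10) + (-3, +4) → (-8, 14)

(-8, 14)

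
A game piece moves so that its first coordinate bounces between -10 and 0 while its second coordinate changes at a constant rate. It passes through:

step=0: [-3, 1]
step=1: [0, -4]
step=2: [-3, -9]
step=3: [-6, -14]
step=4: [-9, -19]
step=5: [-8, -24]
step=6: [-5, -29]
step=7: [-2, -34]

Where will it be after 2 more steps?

The first coordinate travels 3 per step and bounces off the walls at -10 and 0.
  step 8: -2 → -1
  step 9: -1 → -4
The second coordinate changes by -5 each step: at step 9 it is -44.

[-4, -44]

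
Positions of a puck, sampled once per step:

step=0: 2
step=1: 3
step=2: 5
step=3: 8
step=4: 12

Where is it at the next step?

17

Taking differences between consecutive positions: +1, +2, +3, +4. These grow by +1 each step.
step 5: 12 + 5 → 17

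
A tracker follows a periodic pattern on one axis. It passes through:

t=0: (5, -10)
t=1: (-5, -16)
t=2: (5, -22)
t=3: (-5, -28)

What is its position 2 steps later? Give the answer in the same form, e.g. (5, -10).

First: cycles through 5, -5 every 2 steps. Step 5 lands at position 1 of the cycle → -5.
Second: linear, -6 per step → -40 at step 5.

(-5, -40)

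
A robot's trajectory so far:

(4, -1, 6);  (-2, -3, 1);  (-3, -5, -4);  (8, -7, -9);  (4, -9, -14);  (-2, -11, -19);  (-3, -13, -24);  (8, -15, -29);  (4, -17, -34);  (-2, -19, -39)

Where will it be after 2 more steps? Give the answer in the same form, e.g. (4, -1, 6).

The first coordinate repeats the cycle [4, -2, -3, 8] with period 4; step 11 mod 4 = 3, giving 8.
The second coordinate changes by -2 each step, so at step 11 it is -1 + 11·(-2) = -23.
The third coordinate changes by -5 each step, so at step 11 it is 6 + 11·(-5) = -49.

(8, -23, -49)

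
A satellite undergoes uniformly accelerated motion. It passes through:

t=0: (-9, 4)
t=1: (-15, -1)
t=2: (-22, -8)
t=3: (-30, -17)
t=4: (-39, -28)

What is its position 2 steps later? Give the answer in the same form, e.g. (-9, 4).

(-60, -56)

Taking differences between consecutive positions: (-6, -5), (-7, -7), (-8, -9), (-9, -11). These grow by (-1, -2) each step.
step 5: (-39, -28) + (-10, -13) → (-49, -41)
step 6: (-49, -41) + (-11, -15) → (-60, -56)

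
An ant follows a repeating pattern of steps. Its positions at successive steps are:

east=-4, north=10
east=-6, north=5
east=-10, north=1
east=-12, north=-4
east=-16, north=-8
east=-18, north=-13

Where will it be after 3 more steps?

Differencing gives (-2, -5), (-4, -4), (-2, -5), (-4, -4), (-2, -5). This is the pattern (-2, -5), (-4, -4) repeated.
step 6: apply (-4, -4) → east=-22, north=-17
step 7: apply (-2, -5) → east=-24, north=-22
step 8: apply (-4, -4) → east=-28, north=-26

east=-28, north=-26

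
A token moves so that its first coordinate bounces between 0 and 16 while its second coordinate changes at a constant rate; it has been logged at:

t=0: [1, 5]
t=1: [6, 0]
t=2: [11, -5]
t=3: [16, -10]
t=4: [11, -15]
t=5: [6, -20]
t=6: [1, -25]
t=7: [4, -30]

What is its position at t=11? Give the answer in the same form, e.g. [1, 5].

The first coordinate travels 5 per step and bounces off the walls at 0 and 16.
  step 8: 4 → 9
  step 9: 9 → 14
  step 10: 14 → 13
  step 11: 13 → 8
The second coordinate changes by -5 each step: at step 11 it is -50.

[8, -50]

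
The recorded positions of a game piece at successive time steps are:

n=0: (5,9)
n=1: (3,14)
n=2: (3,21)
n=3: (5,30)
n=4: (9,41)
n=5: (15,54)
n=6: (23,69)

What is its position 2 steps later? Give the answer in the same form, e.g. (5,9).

Successive displacements: (-2,+5), (+0,+7), (+2,+9), (+4,+11), (+6,+13), (+8,+15) — each changes by (+2,+2).
step 7: (23,69) + (+10,+17) → (33,86)
step 8: (33,86) + (+12,+19) → (45,105)

(45,105)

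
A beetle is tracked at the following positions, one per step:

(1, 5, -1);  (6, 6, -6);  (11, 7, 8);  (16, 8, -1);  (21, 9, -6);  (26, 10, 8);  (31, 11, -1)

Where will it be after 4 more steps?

(51, 15, -6)

First: linear, +5 per step → 51 at step 10.
Second: linear, +1 per step → 15 at step 10.
Third: cycles through -1, -6, 8 every 3 steps. Step 10 lands at position 1 of the cycle → -6.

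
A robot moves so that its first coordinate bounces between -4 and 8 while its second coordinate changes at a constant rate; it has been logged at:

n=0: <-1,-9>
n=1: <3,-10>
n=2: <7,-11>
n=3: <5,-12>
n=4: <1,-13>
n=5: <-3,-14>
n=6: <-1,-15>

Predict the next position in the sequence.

<3,-16>

The first coordinate travels 4 per step and bounces off the walls at -4 and 8.
  step 7: -1 → 3
The second coordinate changes by -1 each step: at step 7 it is -16.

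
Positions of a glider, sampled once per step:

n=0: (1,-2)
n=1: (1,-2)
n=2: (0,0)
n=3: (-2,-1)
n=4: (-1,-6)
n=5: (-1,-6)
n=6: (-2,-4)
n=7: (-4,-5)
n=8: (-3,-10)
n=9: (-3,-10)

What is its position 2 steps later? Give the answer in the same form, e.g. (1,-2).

Step-to-step displacements: (+0,+0), (-1,+2), (-2,-1), (+1,-5), (+0,+0), (-1,+2), (-2,-1), (+1,-5), (+0,+0) — a repeating cycle of length 4.
step 10: apply (-1,+2) → (-4,-8)
step 11: apply (-2,-1) → (-6,-9)

(-6,-9)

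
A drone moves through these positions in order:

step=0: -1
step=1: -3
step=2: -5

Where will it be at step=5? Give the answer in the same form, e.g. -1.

Each step adds -2 to the position.
step 3: -5 − 2 → -7
step 4: -7 − 2 → -9
step 5: -9 − 2 → -11

-11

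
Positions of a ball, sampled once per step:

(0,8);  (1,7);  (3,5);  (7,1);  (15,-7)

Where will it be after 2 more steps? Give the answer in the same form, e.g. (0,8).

(63,-55)

Step-to-step displacements: (+1,-1), (+2,-2), (+4,-4), (+8,-8); each is 2× the previous.
step 5: (15,-7) + (+16,-16) → (31,-23)
step 6: (31,-23) + (+32,-32) → (63,-55)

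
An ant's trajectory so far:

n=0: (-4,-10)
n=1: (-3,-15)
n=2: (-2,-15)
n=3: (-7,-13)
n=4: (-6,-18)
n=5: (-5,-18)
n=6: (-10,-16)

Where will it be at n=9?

Step-to-step displacements: (+1,-5), (+1,+0), (-5,+2), (+1,-5), (+1,+0), (-5,+2) — a repeating cycle of length 3.
step 7: apply (+1,-5) → (-9,-21)
step 8: apply (+1,+0) → (-8,-21)
step 9: apply (-5,+2) → (-13,-19)

(-13,-19)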